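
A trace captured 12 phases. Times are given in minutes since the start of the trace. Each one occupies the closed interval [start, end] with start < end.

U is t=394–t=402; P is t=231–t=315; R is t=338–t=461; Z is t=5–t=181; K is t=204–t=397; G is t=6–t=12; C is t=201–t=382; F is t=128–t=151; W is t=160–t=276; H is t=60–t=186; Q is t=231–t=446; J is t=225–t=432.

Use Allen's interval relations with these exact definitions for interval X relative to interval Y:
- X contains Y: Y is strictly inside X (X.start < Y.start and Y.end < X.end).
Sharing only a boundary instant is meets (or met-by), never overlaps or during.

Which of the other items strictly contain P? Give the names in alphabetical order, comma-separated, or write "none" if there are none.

Target P = [t=231, t=315].
C [t=201, t=382] → contains → yes.
F [t=128, t=151] → before → no.
G [t=6, t=12] → before → no.
H [t=60, t=186] → before → no.
J [t=225, t=432] → contains → yes.
K [t=204, t=397] → contains → yes.
Q [t=231, t=446] → started-by → no.
R [t=338, t=461] → after → no.
U [t=394, t=402] → after → no.
W [t=160, t=276] → overlaps → no.
Z [t=5, t=181] → before → no.
Result: C, J, K.

C, J, K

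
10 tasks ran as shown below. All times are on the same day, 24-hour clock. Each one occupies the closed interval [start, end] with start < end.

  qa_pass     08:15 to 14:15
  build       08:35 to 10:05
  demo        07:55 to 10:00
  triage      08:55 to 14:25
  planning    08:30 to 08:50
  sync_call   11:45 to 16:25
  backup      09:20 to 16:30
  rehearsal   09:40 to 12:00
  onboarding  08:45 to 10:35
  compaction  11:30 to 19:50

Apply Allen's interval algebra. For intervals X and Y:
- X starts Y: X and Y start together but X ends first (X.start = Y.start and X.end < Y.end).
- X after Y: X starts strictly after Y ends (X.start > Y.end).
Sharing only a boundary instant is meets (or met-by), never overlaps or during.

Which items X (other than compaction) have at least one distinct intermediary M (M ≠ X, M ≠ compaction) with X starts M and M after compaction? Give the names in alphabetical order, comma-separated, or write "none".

none

Target compaction = [11:30, 19:50].
Intermediaries M with M after compaction: none.
Union: none.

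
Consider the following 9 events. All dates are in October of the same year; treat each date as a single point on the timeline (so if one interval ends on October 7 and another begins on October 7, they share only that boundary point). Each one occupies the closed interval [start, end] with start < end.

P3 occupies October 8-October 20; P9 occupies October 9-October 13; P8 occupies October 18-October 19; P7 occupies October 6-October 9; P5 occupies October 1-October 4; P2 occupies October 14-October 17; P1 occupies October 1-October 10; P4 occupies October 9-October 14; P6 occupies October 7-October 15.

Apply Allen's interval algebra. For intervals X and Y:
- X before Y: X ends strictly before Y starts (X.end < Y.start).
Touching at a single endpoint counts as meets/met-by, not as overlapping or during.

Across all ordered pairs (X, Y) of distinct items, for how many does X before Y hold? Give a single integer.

16

Checking all 72 ordered pairs for relation 'before'; matching pairs in alphabetical order:
(P1, P2): P1 before P2 ✓
(P1, P8): P1 before P8 ✓
(P2, P8): P2 before P8 ✓
(P4, P8): P4 before P8 ✓
(P5, P2): P5 before P2 ✓
(P5, P3): P5 before P3 ✓
(P5, P4): P5 before P4 ✓
(P5, P6): P5 before P6 ✓
(P5, P7): P5 before P7 ✓
(P5, P8): P5 before P8 ✓
(P5, P9): P5 before P9 ✓
(P6, P8): P6 before P8 ✓
(P7, P2): P7 before P2 ✓
(P7, P8): P7 before P8 ✓
(P9, P2): P9 before P2 ✓
(P9, P8): P9 before P8 ✓
Count: 16.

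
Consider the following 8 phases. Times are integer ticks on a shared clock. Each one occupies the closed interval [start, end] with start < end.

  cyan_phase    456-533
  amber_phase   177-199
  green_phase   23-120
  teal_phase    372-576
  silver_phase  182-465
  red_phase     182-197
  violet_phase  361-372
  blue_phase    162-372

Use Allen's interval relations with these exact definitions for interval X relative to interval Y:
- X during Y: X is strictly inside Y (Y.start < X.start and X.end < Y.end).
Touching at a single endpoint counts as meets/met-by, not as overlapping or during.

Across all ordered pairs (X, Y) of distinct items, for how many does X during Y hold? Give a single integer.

Checking all 56 ordered pairs for relation 'during'; matching pairs in alphabetical order:
(amber_phase, blue_phase): amber_phase during blue_phase ✓
(cyan_phase, teal_phase): cyan_phase during teal_phase ✓
(red_phase, amber_phase): red_phase during amber_phase ✓
(red_phase, blue_phase): red_phase during blue_phase ✓
(violet_phase, silver_phase): violet_phase during silver_phase ✓
Count: 5.

5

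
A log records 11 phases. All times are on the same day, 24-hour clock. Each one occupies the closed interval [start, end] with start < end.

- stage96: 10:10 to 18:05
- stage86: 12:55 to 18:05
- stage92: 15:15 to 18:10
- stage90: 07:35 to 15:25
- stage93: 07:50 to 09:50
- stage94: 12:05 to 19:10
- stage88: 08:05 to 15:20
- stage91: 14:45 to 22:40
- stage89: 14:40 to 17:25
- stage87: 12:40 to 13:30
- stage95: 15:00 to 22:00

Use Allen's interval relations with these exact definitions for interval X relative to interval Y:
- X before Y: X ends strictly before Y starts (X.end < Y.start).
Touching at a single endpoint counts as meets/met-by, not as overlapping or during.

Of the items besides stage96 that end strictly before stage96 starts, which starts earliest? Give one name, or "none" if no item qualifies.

Target stage96 = [10:10, 18:05].
stage86 [12:55, 18:05] → finishes → excluded.
stage87 [12:40, 13:30] → during → excluded.
stage88 [08:05, 15:20] → overlaps → excluded.
stage89 [14:40, 17:25] → during → excluded.
stage90 [07:35, 15:25] → overlaps → excluded.
stage91 [14:45, 22:40] → overlapped-by → excluded.
stage92 [15:15, 18:10] → overlapped-by → excluded.
stage93 [07:50, 09:50] → before → candidate.
stage94 [12:05, 19:10] → overlapped-by → excluded.
stage95 [15:00, 22:00] → overlapped-by → excluded.
Among candidates, earliest start is 07:50 → stage93.

stage93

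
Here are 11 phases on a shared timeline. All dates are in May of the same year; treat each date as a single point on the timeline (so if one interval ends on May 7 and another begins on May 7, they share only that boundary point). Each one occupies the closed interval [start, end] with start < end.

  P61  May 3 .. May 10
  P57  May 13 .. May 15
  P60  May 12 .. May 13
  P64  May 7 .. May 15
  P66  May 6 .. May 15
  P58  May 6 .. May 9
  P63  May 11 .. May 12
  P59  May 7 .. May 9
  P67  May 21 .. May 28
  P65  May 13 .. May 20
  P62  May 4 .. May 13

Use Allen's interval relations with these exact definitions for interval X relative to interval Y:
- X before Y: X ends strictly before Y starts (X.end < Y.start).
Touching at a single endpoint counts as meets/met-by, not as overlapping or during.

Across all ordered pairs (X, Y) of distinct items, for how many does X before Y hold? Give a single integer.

Checking all 110 ordered pairs for relation 'before'; matching pairs in alphabetical order:
(P57, P67): P57 before P67 ✓
(P58, P57): P58 before P57 ✓
(P58, P60): P58 before P60 ✓
(P58, P63): P58 before P63 ✓
(P58, P65): P58 before P65 ✓
(P58, P67): P58 before P67 ✓
(P59, P57): P59 before P57 ✓
(P59, P60): P59 before P60 ✓
(P59, P63): P59 before P63 ✓
(P59, P65): P59 before P65 ✓
(P59, P67): P59 before P67 ✓
(P60, P67): P60 before P67 ✓
(P61, P57): P61 before P57 ✓
(P61, P60): P61 before P60 ✓
(P61, P63): P61 before P63 ✓
(P61, P65): P61 before P65 ✓
(P61, P67): P61 before P67 ✓
(P62, P67): P62 before P67 ✓
(P63, P57): P63 before P57 ✓
(P63, P65): P63 before P65 ✓
(P63, P67): P63 before P67 ✓
(P64, P67): P64 before P67 ✓
(P65, P67): P65 before P67 ✓
(P66, P67): P66 before P67 ✓
Count: 24.

24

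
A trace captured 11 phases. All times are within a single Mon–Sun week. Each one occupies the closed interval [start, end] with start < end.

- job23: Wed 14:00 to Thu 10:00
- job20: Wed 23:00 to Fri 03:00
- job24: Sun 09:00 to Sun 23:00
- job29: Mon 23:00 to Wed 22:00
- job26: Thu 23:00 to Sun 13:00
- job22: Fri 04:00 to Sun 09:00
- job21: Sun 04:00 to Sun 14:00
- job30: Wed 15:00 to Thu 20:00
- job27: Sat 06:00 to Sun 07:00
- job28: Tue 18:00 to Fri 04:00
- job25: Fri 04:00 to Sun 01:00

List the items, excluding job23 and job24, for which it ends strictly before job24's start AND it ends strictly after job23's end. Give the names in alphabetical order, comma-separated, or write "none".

Conditions: its end is strictly before job24's start (X.end < Sun 09:00) AND its end is strictly after job23's end (X.end > Thu 10:00).
job20: end Fri 03:00 < Sun 09:00? ✓; end Fri 03:00 > Thu 10:00? ✓ → yes.
job21: end Sun 14:00 < Sun 09:00? ✗; end Sun 14:00 > Thu 10:00? ✓ → no.
job22: end Sun 09:00 < Sun 09:00? ✗; end Sun 09:00 > Thu 10:00? ✓ → no.
job25: end Sun 01:00 < Sun 09:00? ✓; end Sun 01:00 > Thu 10:00? ✓ → yes.
job26: end Sun 13:00 < Sun 09:00? ✗; end Sun 13:00 > Thu 10:00? ✓ → no.
job27: end Sun 07:00 < Sun 09:00? ✓; end Sun 07:00 > Thu 10:00? ✓ → yes.
job28: end Fri 04:00 < Sun 09:00? ✓; end Fri 04:00 > Thu 10:00? ✓ → yes.
job29: end Wed 22:00 < Sun 09:00? ✓; end Wed 22:00 > Thu 10:00? ✗ → no.
job30: end Thu 20:00 < Sun 09:00? ✓; end Thu 20:00 > Thu 10:00? ✓ → yes.
Result: job20, job25, job27, job28, job30.

job20, job25, job27, job28, job30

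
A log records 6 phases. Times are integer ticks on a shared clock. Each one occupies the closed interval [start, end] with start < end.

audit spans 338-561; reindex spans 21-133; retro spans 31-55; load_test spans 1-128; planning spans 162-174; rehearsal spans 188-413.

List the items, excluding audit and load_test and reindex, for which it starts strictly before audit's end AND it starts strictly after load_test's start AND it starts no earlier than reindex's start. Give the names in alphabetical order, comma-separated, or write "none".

planning, rehearsal, retro

Conditions: its start is strictly before audit's end (X.start < 561) AND its start is strictly after load_test's start (X.start > 1) AND its start is no earlier than reindex's start (X.start >= 21).
planning: start 162 < 561? ✓; start 162 > 1? ✓; start 162 >= 21? ✓ → yes.
rehearsal: start 188 < 561? ✓; start 188 > 1? ✓; start 188 >= 21? ✓ → yes.
retro: start 31 < 561? ✓; start 31 > 1? ✓; start 31 >= 21? ✓ → yes.
Result: planning, rehearsal, retro.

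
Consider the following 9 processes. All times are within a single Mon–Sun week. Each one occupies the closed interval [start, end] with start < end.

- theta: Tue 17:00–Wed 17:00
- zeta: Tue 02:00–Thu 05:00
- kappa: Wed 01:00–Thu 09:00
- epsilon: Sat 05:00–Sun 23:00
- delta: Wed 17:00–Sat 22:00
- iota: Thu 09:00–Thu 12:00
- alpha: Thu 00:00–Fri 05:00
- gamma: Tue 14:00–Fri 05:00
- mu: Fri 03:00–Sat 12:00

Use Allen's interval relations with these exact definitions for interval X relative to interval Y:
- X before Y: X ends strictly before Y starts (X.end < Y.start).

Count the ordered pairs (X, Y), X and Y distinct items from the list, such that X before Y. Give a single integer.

13

Checking all 72 ordered pairs for relation 'before'; matching pairs in alphabetical order:
(alpha, epsilon): alpha before epsilon ✓
(gamma, epsilon): gamma before epsilon ✓
(iota, epsilon): iota before epsilon ✓
(iota, mu): iota before mu ✓
(kappa, epsilon): kappa before epsilon ✓
(kappa, mu): kappa before mu ✓
(theta, alpha): theta before alpha ✓
(theta, epsilon): theta before epsilon ✓
(theta, iota): theta before iota ✓
(theta, mu): theta before mu ✓
(zeta, epsilon): zeta before epsilon ✓
(zeta, iota): zeta before iota ✓
(zeta, mu): zeta before mu ✓
Count: 13.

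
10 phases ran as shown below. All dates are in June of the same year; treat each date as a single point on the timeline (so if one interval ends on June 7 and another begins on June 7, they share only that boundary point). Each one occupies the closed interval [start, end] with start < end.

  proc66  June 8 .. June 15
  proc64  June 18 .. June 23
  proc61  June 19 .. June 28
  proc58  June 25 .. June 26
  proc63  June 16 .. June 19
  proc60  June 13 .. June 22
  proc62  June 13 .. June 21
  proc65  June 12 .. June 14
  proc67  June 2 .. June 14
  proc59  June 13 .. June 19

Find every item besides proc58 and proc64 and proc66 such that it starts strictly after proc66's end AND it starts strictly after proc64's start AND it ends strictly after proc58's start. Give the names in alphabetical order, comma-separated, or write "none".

Conditions: its start is strictly after proc66's end (X.start > June 15) AND its start is strictly after proc64's start (X.start > June 18) AND its end is strictly after proc58's start (X.end > June 25).
proc59: start June 13 > June 15? ✗; start June 13 > June 18? ✗; end June 19 > June 25? ✗ → no.
proc60: start June 13 > June 15? ✗; start June 13 > June 18? ✗; end June 22 > June 25? ✗ → no.
proc61: start June 19 > June 15? ✓; start June 19 > June 18? ✓; end June 28 > June 25? ✓ → yes.
proc62: start June 13 > June 15? ✗; start June 13 > June 18? ✗; end June 21 > June 25? ✗ → no.
proc63: start June 16 > June 15? ✓; start June 16 > June 18? ✗; end June 19 > June 25? ✗ → no.
proc65: start June 12 > June 15? ✗; start June 12 > June 18? ✗; end June 14 > June 25? ✗ → no.
proc67: start June 2 > June 15? ✗; start June 2 > June 18? ✗; end June 14 > June 25? ✗ → no.
Result: proc61.

proc61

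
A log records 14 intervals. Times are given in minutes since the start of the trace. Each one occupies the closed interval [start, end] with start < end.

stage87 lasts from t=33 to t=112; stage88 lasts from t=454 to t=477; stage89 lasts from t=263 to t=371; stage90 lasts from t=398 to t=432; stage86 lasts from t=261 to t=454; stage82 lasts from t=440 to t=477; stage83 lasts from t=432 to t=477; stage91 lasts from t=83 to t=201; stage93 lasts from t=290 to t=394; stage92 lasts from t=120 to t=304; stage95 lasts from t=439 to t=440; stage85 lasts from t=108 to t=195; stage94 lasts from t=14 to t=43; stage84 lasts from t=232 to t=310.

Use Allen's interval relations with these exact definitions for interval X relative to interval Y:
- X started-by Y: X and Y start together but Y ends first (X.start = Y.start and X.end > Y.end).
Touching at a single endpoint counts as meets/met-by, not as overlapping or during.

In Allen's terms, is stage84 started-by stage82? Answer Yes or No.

stage84 = [t=232, t=310], stage82 = [t=440, t=477].
Actual relation of stage84 to stage82: before.
Asked whether 'started-by' holds → No.

No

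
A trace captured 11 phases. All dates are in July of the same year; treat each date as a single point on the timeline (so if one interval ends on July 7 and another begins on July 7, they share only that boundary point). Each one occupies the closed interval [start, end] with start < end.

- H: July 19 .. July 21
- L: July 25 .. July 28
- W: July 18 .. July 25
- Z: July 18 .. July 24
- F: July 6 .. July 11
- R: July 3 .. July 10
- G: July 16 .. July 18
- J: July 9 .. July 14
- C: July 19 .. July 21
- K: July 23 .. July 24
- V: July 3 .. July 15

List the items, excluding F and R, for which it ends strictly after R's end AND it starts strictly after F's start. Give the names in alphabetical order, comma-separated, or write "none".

C, G, H, J, K, L, W, Z

Conditions: its end is strictly after R's end (X.end > July 10) AND its start is strictly after F's start (X.start > July 6).
C: end July 21 > July 10? ✓; start July 19 > July 6? ✓ → yes.
G: end July 18 > July 10? ✓; start July 16 > July 6? ✓ → yes.
H: end July 21 > July 10? ✓; start July 19 > July 6? ✓ → yes.
J: end July 14 > July 10? ✓; start July 9 > July 6? ✓ → yes.
K: end July 24 > July 10? ✓; start July 23 > July 6? ✓ → yes.
L: end July 28 > July 10? ✓; start July 25 > July 6? ✓ → yes.
V: end July 15 > July 10? ✓; start July 3 > July 6? ✗ → no.
W: end July 25 > July 10? ✓; start July 18 > July 6? ✓ → yes.
Z: end July 24 > July 10? ✓; start July 18 > July 6? ✓ → yes.
Result: C, G, H, J, K, L, W, Z.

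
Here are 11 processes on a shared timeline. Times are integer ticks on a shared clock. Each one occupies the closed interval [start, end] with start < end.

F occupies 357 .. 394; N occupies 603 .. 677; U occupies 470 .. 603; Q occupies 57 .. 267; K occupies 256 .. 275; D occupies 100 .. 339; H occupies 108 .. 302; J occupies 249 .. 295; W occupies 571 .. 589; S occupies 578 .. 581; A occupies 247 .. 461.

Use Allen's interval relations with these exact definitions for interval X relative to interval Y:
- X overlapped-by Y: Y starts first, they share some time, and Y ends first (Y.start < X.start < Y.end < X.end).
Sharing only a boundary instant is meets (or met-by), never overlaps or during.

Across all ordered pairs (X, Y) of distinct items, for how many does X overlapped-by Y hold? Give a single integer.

Checking all 110 ordered pairs for relation 'overlapped-by'; matching pairs in alphabetical order:
(A, D): A overlapped-by D ✓
(A, H): A overlapped-by H ✓
(A, Q): A overlapped-by Q ✓
(D, Q): D overlapped-by Q ✓
(H, Q): H overlapped-by Q ✓
(J, Q): J overlapped-by Q ✓
(K, Q): K overlapped-by Q ✓
Count: 7.

7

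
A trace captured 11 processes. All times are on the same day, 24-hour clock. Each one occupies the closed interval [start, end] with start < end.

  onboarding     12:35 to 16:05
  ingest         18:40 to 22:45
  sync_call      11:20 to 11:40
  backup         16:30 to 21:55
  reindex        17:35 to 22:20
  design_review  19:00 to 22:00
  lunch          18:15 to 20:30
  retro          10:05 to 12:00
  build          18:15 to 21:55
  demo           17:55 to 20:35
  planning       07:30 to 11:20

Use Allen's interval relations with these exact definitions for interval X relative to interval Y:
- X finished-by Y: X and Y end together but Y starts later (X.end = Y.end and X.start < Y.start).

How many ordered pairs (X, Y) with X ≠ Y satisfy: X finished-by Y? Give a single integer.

Checking all 110 ordered pairs for relation 'finished-by'; matching pairs in alphabetical order:
(backup, build): backup finished-by build ✓
Count: 1.

1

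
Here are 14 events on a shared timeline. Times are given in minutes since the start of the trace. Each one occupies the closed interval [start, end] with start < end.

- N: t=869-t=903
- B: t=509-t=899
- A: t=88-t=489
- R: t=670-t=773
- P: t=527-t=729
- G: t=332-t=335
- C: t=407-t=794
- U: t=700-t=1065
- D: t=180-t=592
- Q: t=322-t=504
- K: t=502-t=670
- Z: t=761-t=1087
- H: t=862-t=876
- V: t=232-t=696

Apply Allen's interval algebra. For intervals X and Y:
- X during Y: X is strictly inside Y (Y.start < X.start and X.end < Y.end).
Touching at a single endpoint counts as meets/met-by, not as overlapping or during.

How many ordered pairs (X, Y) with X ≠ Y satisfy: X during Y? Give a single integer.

Checking all 182 ordered pairs for relation 'during'; matching pairs in alphabetical order:
(G, A): G during A ✓
(G, D): G during D ✓
(G, Q): G during Q ✓
(G, V): G during V ✓
(H, B): H during B ✓
(H, U): H during U ✓
(H, Z): H during Z ✓
(K, C): K during C ✓
(K, V): K during V ✓
(N, U): N during U ✓
(N, Z): N during Z ✓
(P, B): P during B ✓
(P, C): P during C ✓
(Q, D): Q during D ✓
(Q, V): Q during V ✓
(R, B): R during B ✓
(R, C): R during C ✓
Count: 17.

17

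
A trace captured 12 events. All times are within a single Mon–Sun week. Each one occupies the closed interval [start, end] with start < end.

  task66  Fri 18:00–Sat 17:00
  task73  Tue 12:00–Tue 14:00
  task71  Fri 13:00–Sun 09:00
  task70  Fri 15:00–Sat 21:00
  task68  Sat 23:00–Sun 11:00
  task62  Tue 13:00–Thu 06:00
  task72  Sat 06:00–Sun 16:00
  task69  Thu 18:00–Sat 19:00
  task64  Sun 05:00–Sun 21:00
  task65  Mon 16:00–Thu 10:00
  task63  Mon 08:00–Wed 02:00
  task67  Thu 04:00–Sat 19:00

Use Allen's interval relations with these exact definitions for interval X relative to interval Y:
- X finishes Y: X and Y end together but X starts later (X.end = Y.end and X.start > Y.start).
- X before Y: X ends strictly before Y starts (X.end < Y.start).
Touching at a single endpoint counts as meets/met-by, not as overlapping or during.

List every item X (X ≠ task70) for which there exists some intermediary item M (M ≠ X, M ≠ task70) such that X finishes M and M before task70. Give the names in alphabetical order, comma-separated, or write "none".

Target task70 = [Fri 15:00, Sat 21:00].
Intermediaries M with M before task70: task62, task63, task65, task73.
Via task62 — items with X finishes task62: none.
Via task63 — items with X finishes task63: none.
Via task65 — items with X finishes task65: none.
Via task73 — items with X finishes task73: none.
Union: none.

none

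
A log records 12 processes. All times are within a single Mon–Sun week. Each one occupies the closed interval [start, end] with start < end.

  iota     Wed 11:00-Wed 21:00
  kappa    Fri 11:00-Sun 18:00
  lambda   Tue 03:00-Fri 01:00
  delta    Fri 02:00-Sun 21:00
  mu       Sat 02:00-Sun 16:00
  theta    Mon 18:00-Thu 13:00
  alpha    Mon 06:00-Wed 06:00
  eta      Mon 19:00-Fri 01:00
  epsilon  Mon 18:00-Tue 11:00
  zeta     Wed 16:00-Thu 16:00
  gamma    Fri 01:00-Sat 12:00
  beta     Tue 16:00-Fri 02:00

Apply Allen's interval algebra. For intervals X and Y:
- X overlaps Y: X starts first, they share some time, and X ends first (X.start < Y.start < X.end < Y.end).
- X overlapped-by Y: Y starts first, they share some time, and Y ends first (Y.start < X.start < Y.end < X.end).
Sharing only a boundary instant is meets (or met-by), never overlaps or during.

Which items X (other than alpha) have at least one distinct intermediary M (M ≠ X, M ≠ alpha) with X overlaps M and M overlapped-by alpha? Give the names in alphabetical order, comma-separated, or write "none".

epsilon, eta, lambda, theta

Target alpha = [Mon 06:00, Wed 06:00].
Intermediaries M with M overlapped-by alpha: beta, eta, lambda, theta.
Via beta — items with X overlaps beta: eta, lambda, theta.
Via eta — items with X overlaps eta: epsilon, theta.
Via lambda — items with X overlaps lambda: epsilon, theta.
Via theta — items with X overlaps theta: none.
Union: epsilon, eta, lambda, theta.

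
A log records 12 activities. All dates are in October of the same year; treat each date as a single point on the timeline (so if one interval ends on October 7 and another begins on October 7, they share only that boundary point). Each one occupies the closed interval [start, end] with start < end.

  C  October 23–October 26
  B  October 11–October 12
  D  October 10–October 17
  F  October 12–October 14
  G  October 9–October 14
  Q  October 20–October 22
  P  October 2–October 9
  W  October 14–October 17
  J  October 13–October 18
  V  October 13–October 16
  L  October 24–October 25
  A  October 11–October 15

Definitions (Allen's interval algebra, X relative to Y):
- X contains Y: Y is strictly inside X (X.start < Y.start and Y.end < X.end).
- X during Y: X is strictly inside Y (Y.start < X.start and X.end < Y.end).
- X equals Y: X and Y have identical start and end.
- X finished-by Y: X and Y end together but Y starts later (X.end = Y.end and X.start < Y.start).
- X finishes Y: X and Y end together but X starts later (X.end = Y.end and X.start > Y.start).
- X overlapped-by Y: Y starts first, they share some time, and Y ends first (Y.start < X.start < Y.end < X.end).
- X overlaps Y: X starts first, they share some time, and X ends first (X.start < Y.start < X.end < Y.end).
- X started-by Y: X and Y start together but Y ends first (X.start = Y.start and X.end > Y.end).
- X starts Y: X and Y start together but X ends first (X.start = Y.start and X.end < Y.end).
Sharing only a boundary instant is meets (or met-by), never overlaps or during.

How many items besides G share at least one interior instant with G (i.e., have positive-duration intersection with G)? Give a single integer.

6

Target G = [October 9, October 14].
A [October 11, October 15] → overlapped-by → counts.
B [October 11, October 12] → during → counts.
C [October 23, October 26] → after → no.
D [October 10, October 17] → overlapped-by → counts.
F [October 12, October 14] → finishes → counts.
J [October 13, October 18] → overlapped-by → counts.
L [October 24, October 25] → after → no.
P [October 2, October 9] → meets → no.
Q [October 20, October 22] → after → no.
V [October 13, October 16] → overlapped-by → counts.
W [October 14, October 17] → met-by → no.
Total: 6.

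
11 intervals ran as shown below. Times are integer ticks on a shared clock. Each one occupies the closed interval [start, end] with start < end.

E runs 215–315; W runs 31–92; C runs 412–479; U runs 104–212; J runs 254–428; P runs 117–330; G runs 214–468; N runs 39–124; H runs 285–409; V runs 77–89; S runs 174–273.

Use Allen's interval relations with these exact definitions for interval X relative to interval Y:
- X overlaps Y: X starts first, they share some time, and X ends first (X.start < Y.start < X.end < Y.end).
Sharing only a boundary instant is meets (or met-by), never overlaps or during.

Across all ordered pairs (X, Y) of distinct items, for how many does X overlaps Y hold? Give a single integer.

15

Checking all 110 ordered pairs for relation 'overlaps'; matching pairs in alphabetical order:
(E, H): E overlaps H ✓
(E, J): E overlaps J ✓
(G, C): G overlaps C ✓
(J, C): J overlaps C ✓
(N, P): N overlaps P ✓
(N, U): N overlaps U ✓
(P, G): P overlaps G ✓
(P, H): P overlaps H ✓
(P, J): P overlaps J ✓
(S, E): S overlaps E ✓
(S, G): S overlaps G ✓
(S, J): S overlaps J ✓
(U, P): U overlaps P ✓
(U, S): U overlaps S ✓
(W, N): W overlaps N ✓
Count: 15.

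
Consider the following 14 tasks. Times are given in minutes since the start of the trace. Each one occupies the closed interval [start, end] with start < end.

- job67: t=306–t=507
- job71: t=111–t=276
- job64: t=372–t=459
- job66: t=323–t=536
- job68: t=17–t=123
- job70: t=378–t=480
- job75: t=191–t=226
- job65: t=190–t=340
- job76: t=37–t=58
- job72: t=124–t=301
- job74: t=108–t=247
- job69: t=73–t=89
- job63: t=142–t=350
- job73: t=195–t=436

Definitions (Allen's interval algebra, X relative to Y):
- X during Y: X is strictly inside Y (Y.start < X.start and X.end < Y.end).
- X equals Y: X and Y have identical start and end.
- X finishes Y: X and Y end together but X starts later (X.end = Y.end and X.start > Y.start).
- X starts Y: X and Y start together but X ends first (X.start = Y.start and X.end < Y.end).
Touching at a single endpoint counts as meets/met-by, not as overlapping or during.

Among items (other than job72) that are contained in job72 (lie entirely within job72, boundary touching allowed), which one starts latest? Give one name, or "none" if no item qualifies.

Target job72 = [t=124, t=301].
job63 [t=142, t=350] → overlapped-by → excluded.
job64 [t=372, t=459] → after → excluded.
job65 [t=190, t=340] → overlapped-by → excluded.
job66 [t=323, t=536] → after → excluded.
job67 [t=306, t=507] → after → excluded.
job68 [t=17, t=123] → before → excluded.
job69 [t=73, t=89] → before → excluded.
job70 [t=378, t=480] → after → excluded.
job71 [t=111, t=276] → overlaps → excluded.
job73 [t=195, t=436] → overlapped-by → excluded.
job74 [t=108, t=247] → overlaps → excluded.
job75 [t=191, t=226] → during → candidate.
job76 [t=37, t=58] → before → excluded.
Among candidates, latest start is t=191 → job75.

job75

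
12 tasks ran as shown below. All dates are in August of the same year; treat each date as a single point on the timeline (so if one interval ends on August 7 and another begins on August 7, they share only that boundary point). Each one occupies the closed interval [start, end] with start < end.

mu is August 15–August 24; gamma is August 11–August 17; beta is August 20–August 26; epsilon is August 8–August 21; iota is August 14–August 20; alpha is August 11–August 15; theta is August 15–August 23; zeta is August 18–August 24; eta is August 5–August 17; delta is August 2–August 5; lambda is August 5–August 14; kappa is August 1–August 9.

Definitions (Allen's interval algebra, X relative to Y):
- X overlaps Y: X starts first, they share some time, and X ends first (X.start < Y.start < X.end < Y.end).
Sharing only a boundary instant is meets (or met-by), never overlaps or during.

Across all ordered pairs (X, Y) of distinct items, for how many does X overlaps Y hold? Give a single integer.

25

Checking all 132 ordered pairs for relation 'overlaps'; matching pairs in alphabetical order:
(alpha, iota): alpha overlaps iota ✓
(epsilon, beta): epsilon overlaps beta ✓
(epsilon, mu): epsilon overlaps mu ✓
(epsilon, theta): epsilon overlaps theta ✓
(epsilon, zeta): epsilon overlaps zeta ✓
(eta, epsilon): eta overlaps epsilon ✓
(eta, iota): eta overlaps iota ✓
(eta, mu): eta overlaps mu ✓
(eta, theta): eta overlaps theta ✓
(gamma, iota): gamma overlaps iota ✓
(gamma, mu): gamma overlaps mu ✓
(gamma, theta): gamma overlaps theta ✓
(iota, mu): iota overlaps mu ✓
(iota, theta): iota overlaps theta ✓
(iota, zeta): iota overlaps zeta ✓
(kappa, epsilon): kappa overlaps epsilon ✓
(kappa, eta): kappa overlaps eta ✓
(kappa, lambda): kappa overlaps lambda ✓
(lambda, alpha): lambda overlaps alpha ✓
(lambda, epsilon): lambda overlaps epsilon ✓
(lambda, gamma): lambda overlaps gamma ✓
(mu, beta): mu overlaps beta ✓
(theta, beta): theta overlaps beta ✓
(theta, zeta): theta overlaps zeta ✓
... plus 1 further pairs not listed.
Count: 25.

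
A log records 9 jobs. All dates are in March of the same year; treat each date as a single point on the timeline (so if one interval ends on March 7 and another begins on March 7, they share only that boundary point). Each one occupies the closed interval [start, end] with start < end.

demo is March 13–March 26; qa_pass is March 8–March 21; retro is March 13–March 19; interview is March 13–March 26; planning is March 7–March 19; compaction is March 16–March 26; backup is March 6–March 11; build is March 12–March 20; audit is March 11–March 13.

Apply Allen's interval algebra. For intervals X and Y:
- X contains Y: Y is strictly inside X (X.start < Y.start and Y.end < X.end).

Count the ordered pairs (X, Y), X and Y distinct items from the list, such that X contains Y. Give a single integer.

5

Checking all 72 ordered pairs for relation 'contains'; matching pairs in alphabetical order:
(build, retro): build contains retro ✓
(planning, audit): planning contains audit ✓
(qa_pass, audit): qa_pass contains audit ✓
(qa_pass, build): qa_pass contains build ✓
(qa_pass, retro): qa_pass contains retro ✓
Count: 5.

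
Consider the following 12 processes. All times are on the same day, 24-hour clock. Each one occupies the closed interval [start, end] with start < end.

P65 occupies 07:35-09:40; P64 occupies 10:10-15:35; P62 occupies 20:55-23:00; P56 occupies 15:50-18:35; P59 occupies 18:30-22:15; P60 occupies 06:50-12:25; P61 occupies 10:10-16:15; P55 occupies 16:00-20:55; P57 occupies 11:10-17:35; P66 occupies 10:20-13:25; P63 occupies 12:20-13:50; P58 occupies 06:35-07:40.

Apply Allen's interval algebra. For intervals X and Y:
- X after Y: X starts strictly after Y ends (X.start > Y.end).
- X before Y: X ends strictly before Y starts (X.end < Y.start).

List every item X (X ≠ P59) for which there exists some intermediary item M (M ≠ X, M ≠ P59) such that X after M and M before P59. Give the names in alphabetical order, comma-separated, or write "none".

P55, P56, P57, P61, P62, P63, P64, P66

Target P59 = [18:30, 22:15].
Intermediaries M with M before P59: P57, P58, P60, P61, P63, P64, P65, P66.
Via P57 — items with X after P57: P62.
Via P58 — items with X after P58: P55, P56, P57, P61, P62, P63, P64, P66.
Via P60 — items with X after P60: P55, P56, P62.
Via P61 — items with X after P61: P62.
Via P63 — items with X after P63: P55, P56, P62.
Via P64 — items with X after P64: P55, P56, P62.
Via P65 — items with X after P65: P55, P56, P57, P61, P62, P63, P64, P66.
Via P66 — items with X after P66: P55, P56, P62.
Union: P55, P56, P57, P61, P62, P63, P64, P66.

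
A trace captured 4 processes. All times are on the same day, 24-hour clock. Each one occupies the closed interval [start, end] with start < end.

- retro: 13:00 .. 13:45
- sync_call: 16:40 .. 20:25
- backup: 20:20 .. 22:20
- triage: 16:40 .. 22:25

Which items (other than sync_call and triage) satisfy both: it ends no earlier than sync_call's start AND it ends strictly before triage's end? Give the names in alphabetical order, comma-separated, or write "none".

Conditions: its end is no earlier than sync_call's start (X.end >= 16:40) AND its end is strictly before triage's end (X.end < 22:25).
backup: end 22:20 >= 16:40? ✓; end 22:20 < 22:25? ✓ → yes.
retro: end 13:45 >= 16:40? ✗; end 13:45 < 22:25? ✓ → no.
Result: backup.

backup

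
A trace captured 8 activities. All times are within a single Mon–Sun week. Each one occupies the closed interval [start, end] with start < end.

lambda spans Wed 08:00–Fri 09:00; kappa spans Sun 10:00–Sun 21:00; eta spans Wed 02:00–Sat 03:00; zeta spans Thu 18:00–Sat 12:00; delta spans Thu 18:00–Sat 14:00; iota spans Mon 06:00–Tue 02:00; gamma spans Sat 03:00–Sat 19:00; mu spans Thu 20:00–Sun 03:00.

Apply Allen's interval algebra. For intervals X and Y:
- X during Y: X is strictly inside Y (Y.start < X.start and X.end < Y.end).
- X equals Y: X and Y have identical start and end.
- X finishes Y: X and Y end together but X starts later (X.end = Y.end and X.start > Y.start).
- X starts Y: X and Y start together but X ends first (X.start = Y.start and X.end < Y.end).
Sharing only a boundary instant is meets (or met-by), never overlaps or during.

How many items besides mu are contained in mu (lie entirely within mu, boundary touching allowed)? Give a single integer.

1

Target mu = [Thu 20:00, Sun 03:00].
delta [Thu 18:00, Sat 14:00] → overlaps → no.
eta [Wed 02:00, Sat 03:00] → overlaps → no.
gamma [Sat 03:00, Sat 19:00] → during → counts.
iota [Mon 06:00, Tue 02:00] → before → no.
kappa [Sun 10:00, Sun 21:00] → after → no.
lambda [Wed 08:00, Fri 09:00] → overlaps → no.
zeta [Thu 18:00, Sat 12:00] → overlaps → no.
Total: 1.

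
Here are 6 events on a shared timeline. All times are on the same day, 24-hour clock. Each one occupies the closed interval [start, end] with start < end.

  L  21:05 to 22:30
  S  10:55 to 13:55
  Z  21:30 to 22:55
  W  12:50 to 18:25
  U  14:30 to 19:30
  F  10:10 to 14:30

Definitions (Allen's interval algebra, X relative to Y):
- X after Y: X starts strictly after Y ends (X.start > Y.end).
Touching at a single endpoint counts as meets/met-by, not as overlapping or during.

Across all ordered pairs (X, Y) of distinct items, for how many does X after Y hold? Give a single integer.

9

Checking all 30 ordered pairs for relation 'after'; matching pairs in alphabetical order:
(L, F): L after F ✓
(L, S): L after S ✓
(L, U): L after U ✓
(L, W): L after W ✓
(U, S): U after S ✓
(Z, F): Z after F ✓
(Z, S): Z after S ✓
(Z, U): Z after U ✓
(Z, W): Z after W ✓
Count: 9.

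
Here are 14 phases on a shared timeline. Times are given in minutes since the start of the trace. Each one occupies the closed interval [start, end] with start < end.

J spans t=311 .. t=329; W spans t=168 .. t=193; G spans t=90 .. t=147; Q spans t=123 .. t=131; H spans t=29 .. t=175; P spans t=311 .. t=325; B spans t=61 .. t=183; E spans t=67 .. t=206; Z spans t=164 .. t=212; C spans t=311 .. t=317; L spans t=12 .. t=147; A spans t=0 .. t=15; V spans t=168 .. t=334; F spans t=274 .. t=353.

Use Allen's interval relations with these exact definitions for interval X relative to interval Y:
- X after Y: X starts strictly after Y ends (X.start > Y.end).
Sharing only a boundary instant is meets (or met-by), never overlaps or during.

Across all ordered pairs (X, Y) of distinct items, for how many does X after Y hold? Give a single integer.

Checking all 182 ordered pairs for relation 'after'; matching pairs in alphabetical order:
(B, A): B after A ✓
(C, A): C after A ✓
(C, B): C after B ✓
(C, E): C after E ✓
(C, G): C after G ✓
(C, H): C after H ✓
(C, L): C after L ✓
(C, Q): C after Q ✓
(C, W): C after W ✓
(C, Z): C after Z ✓
(E, A): E after A ✓
(F, A): F after A ✓
(F, B): F after B ✓
(F, E): F after E ✓
(F, G): F after G ✓
(F, H): F after H ✓
(F, L): F after L ✓
(F, Q): F after Q ✓
(F, W): F after W ✓
(F, Z): F after Z ✓
(G, A): G after A ✓
(H, A): H after A ✓
(J, A): J after A ✓
(J, B): J after B ✓
... plus 29 further pairs not listed.
Count: 53.

53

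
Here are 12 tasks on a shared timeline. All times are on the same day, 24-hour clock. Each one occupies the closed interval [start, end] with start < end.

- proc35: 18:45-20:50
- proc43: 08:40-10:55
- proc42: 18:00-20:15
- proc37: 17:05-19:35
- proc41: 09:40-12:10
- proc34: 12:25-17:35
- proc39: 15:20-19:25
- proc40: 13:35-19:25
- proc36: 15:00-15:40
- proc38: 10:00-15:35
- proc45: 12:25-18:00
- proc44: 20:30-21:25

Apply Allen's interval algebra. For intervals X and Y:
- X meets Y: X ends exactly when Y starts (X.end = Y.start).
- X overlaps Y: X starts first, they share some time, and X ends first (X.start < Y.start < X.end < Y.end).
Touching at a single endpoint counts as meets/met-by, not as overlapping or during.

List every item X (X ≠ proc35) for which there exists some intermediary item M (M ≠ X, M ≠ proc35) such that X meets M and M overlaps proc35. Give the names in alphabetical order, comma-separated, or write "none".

proc45

Target proc35 = [18:45, 20:50].
Intermediaries M with M overlaps proc35: proc37, proc39, proc40, proc42.
Via proc37 — items with X meets proc37: none.
Via proc39 — items with X meets proc39: none.
Via proc40 — items with X meets proc40: none.
Via proc42 — items with X meets proc42: proc45.
Union: proc45.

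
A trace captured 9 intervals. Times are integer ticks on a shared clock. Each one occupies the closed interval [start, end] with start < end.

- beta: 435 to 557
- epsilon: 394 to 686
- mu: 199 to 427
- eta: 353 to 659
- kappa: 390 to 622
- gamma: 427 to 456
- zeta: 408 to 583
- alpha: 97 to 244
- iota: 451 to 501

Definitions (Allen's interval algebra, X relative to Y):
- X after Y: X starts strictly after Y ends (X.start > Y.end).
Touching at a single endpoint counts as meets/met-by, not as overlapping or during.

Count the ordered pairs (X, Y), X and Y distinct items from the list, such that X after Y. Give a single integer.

9

Checking all 72 ordered pairs for relation 'after'; matching pairs in alphabetical order:
(beta, alpha): beta after alpha ✓
(beta, mu): beta after mu ✓
(epsilon, alpha): epsilon after alpha ✓
(eta, alpha): eta after alpha ✓
(gamma, alpha): gamma after alpha ✓
(iota, alpha): iota after alpha ✓
(iota, mu): iota after mu ✓
(kappa, alpha): kappa after alpha ✓
(zeta, alpha): zeta after alpha ✓
Count: 9.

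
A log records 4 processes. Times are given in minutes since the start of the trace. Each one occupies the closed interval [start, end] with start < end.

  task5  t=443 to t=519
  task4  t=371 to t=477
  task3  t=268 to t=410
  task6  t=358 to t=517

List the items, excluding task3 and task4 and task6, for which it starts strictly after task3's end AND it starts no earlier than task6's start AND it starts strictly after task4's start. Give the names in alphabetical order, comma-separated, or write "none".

task5

Conditions: its start is strictly after task3's end (X.start > t=410) AND its start is no earlier than task6's start (X.start >= t=358) AND its start is strictly after task4's start (X.start > t=371).
task5: start t=443 > t=410? ✓; start t=443 >= t=358? ✓; start t=443 > t=371? ✓ → yes.
Result: task5.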